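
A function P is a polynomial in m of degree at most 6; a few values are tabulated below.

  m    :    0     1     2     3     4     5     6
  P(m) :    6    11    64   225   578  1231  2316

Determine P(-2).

20

First differences: 5, 53, 161, 353, 653, 1085. Second differences: 48, 108, 192, 300, 432. Third differences: 60, 84, 108, 132. Fourth differences: 24, 24, 24.
Level-4 differences are constant, so P has degree 4.
Fitting a degree-4 polynomial gives P(m) = m^4 + 4m³ + 5m² - 5m + 6.
Then P(-2) = 20.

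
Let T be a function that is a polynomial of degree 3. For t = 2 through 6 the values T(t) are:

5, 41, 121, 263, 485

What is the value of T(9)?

1811

First differences: 36, 80, 142, 222. Second differences: 44, 62, 80. Third differences: 18, 18.
Level-3 differences are constant, so T has degree 3.
Fitting a degree-3 polynomial gives T(t) = 3t³ - 5t² + 4t - 7.
Then T(9) = 1811.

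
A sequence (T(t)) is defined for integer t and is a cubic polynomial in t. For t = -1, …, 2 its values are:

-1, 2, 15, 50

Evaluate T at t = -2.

-6

Write T(t) = at³ + bt² + ct + d; the 4 given values yield a linear system in the 4 coefficients.
Solving, T(t) = 2t³ + 5t² + 6t + 2.
Then T(-2) = -6.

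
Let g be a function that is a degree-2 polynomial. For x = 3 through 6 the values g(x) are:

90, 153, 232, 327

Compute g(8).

565

Write g(x) = ax² + bx + c; the 4 given values yield a linear system in the 3 coefficients.
Solving, g(x) = 8x² + 7x - 3.
Then g(8) = 565.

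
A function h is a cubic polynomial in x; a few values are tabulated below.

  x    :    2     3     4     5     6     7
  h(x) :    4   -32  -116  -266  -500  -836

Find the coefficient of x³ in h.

-3

First differences: -36, -84, -150, -234, -336. Second differences: -48, -66, -84, -102. Third differences: -18, -18, -18.
Level-3 differences are constant, so h has degree 3.
Fitting a degree-3 polynomial gives h(x) = -3x³ + 3x² + 6x + 4.
The coefficient of x³ is -3.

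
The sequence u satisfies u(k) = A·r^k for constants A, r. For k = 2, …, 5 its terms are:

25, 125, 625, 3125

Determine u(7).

Consecutive ratio: 125/25 = 5, and 625/125 = 5, so r = 5.
Then A·5^2 = 25 gives A = 1, and u(k) = 1·5^k.
u(7) = 1·5^7 = 78125.

78125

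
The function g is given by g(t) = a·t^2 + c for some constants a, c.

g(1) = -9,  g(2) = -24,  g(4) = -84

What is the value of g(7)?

From g(1) = -9 and g(2) = -24: 1a + c = -9 and 4a + c = -24.
Subtracting: 3a = -15, so a = -5; then c = -9 − (-5)·1 = -4.
So g(t) = -5t² − 4, and g(7) = -249.

-249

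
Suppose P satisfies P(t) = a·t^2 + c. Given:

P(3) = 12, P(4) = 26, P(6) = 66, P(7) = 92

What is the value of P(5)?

44

From P(3) = 12 and P(4) = 26: 9a + c = 12 and 16a + c = 26.
Subtracting: 7a = 14, so a = 2; then c = 12 − 2·9 = -6.
So P(t) = 2t² − 6, and P(5) = 44.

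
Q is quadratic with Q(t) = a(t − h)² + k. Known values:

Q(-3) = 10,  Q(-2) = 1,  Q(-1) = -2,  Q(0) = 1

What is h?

First differences -9, -3, 3; second difference 6 = 2a, so a = 3.
Expanding, the t-coefficient is −2ah = -6h; matching it to the data gives h = -1, and then k = -2.
So Q(t) = 3(t + 1)² − 2.
Hence h = -1.

-1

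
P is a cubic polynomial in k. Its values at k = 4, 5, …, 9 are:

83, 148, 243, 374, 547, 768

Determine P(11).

1378

Write P(k) = ak³ + bk² + ck + d; the 6 given values yield a linear system in the 4 coefficients.
Solving, P(k) = k³ + 4k + 3.
Then P(11) = 1378.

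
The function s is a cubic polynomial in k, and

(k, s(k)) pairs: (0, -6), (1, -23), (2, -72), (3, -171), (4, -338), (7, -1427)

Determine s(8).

-2046

Write s(k) = ak³ + bk² + ck + d; the 6 given values yield a linear system in the 4 coefficients.
Solving, s(k) = -3k³ - 7k² - 7k - 6.
Then s(8) = -2046.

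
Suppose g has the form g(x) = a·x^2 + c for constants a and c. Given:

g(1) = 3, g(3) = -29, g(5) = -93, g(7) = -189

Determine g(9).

From g(1) = 3 and g(3) = -29: 1a + c = 3 and 9a + c = -29.
Subtracting: 8a = -32, so a = -4; then c = 3 − (-4)·1 = 7.
So g(x) = -4x² + 7, and g(9) = -317.

-317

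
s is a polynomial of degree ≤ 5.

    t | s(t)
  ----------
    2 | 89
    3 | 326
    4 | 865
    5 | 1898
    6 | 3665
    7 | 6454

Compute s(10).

Write s(t) = at^5 + bt^4 + ct³ + dt² + et + p; the 6 given values yield a linear system in the 6 coefficients.
Solving, the leading coefficient vanishes, and s(t) = 2t^4 + 4t³ + 5t² + 6t - 7.
Then s(10) = 24553.

24553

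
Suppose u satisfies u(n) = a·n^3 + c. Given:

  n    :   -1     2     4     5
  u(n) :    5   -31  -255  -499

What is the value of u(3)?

-107

From u(-1) = 5 and u(2) = -31: -1a + c = 5 and 8a + c = -31.
Subtracting: 9a = -36, so a = -4; then c = 5 − (-4)·(-1) = 1.
So u(n) = -4n³ + 1, and u(3) = -107.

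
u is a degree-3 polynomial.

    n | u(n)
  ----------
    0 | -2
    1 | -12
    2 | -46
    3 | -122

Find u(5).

Write u(n) = an³ + bn² + cn + d; the 4 given values yield a linear system in the 4 coefficients.
Solving, u(n) = -3n³ - 3n² - 4n - 2.
Then u(5) = -472.

-472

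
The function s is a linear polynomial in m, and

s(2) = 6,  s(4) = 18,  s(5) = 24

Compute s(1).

0

Write s(m) = am + b; the 3 given values yield a linear system in the 2 coefficients.
Solving, s(m) = 6m - 6.
Then s(1) = 0.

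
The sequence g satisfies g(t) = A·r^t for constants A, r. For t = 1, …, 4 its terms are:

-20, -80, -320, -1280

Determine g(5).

Consecutive ratio: -80/(-20) = 4, and -320/(-80) = 4, so r = 4.
Then A·4^1 = -20 gives A = -5, and g(t) = -5·4^t.
g(5) = -5·4^5 = -5120.

-5120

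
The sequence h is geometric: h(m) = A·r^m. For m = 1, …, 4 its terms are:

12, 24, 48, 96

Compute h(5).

192

Consecutive ratio: 24/12 = 2, and 48/24 = 2, so r = 2.
Then A·2^1 = 12 gives A = 6, and h(m) = 6·2^m.
h(5) = 6·2^5 = 192.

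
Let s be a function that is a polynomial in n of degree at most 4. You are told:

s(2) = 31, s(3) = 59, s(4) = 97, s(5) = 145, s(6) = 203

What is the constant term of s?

First differences: 28, 38, 48, 58. Second differences: 10, 10, 10.
Level-2 differences are constant, so s has degree 2.
Fitting a degree-2 polynomial gives s(n) = 5n² + 3n + 5.
The constant term is s(0) = 5.

5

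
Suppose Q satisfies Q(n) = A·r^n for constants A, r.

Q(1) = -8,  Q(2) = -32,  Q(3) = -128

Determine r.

Consecutive ratio: -32/(-8) = 4, and -128/(-32) = 4, so r = 4.
Then A·4^1 = -8 gives A = -2, and Q(n) = -2·4^n.

4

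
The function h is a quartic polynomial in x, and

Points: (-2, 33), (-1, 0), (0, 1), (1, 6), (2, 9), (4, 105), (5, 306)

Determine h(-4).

Write h(x) = ax^4 + bx³ + cx² + dx + e; the 7 given values yield a linear system in the 5 coefficients.
Solving, h(x) = x^4 - 3x³ + x² + 6x + 1.
Then h(-4) = 441.

441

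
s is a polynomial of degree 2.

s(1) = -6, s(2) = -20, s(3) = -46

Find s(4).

Write s(t) = at² + bt + c; the 3 given values yield a linear system in the 3 coefficients.
Solving, s(t) = -6t² + 4t - 4.
Then s(4) = -84.

-84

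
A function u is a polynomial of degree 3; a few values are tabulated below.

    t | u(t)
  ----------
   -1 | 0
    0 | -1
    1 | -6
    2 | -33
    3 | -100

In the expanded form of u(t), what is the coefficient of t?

0

Write u(t) = at³ + bt² + ct + d; the 5 given values yield a linear system in the 4 coefficients.
Solving, u(t) = -3t³ - 2t² - 1.
The coefficient of t is 0.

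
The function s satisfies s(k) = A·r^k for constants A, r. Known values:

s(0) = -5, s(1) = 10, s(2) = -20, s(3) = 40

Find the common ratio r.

-2

Consecutive ratio: 10/(-5) = -2, and -20/10 = -2, so r = -2.
Then A·(-2)^0 = -5 gives A = -5, and s(k) = -5·(-2)^k.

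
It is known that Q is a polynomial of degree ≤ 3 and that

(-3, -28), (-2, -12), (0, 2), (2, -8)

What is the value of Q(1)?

0

Write Q(m) = am³ + bm² + cm + d; the 4 given values yield a linear system in the 4 coefficients.
Solving, the leading coefficient vanishes, and Q(m) = -3m² + m + 2.
Then Q(1) = 0.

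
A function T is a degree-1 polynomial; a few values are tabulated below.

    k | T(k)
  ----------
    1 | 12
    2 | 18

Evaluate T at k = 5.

36

Write T(k) = ak + b; the 2 given values yield a linear system in the 2 coefficients.
Solving, T(k) = 6k + 6.
Then T(5) = 36.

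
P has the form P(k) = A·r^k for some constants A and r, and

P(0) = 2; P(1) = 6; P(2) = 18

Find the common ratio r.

Consecutive ratio: 6/2 = 3, and 18/6 = 3, so r = 3.
Then A·3^0 = 2 gives A = 2, and P(k) = 2·3^k.

3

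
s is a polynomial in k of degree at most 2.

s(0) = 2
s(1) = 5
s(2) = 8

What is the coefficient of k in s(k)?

3

Write s(k) = ak² + bk + c; the 3 given values yield a linear system in the 3 coefficients.
Solving, the leading coefficient vanishes, and s(k) = 3k + 2.
The coefficient of k is 3.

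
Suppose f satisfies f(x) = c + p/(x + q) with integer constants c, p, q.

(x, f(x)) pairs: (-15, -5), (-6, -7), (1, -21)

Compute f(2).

(f(x) − c)(x + q) = p for each data point; the three points give a linear system in c and q, then p follows.
Solving: c = -3, q = -3, p = 36, so f(x) = -3 + 36/(x − 3).
Then f(2) = -3 + 36/(-1) = -39.

-39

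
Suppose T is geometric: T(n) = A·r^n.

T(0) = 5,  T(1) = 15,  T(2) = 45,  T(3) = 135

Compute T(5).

1215

Consecutive ratio: 15/5 = 3, and 45/15 = 3, so r = 3.
Then A·3^0 = 5 gives A = 5, and T(n) = 5·3^n.
T(5) = 5·3^5 = 1215.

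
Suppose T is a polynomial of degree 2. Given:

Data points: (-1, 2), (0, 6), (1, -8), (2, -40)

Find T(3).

First differences: 4, -14, -32. Second differences: -18, -18.
Level-2 differences are constant, so T has degree 2.
Fitting a degree-2 polynomial gives T(t) = -9t² - 5t + 6.
Then T(3) = -90.

-90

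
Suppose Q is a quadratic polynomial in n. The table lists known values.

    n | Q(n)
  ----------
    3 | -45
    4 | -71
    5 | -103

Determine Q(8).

Write Q(n) = an² + bn + c; the 3 given values yield a linear system in the 3 coefficients.
Solving, Q(n) = -3n² - 5n - 3.
Then Q(8) = -235.

-235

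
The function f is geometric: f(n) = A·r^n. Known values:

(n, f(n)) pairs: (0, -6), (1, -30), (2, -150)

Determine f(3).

Consecutive ratio: -30/(-6) = 5, and -150/(-30) = 5, so r = 5.
Then A·5^0 = -6 gives A = -6, and f(n) = -6·5^n.
f(3) = -6·5^3 = -750.

-750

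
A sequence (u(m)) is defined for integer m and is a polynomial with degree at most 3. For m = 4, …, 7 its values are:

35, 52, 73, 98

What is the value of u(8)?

127

First differences: 17, 21, 25. Second differences: 4, 4.
Level-2 differences are constant, so u has degree 2.
Fitting a degree-2 polynomial gives u(m) = 2m² - m + 7.
Then u(8) = 127.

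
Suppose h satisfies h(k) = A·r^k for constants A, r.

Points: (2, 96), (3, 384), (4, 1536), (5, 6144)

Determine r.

Consecutive ratio: 384/96 = 4, and 1536/384 = 4, so r = 4.
Then A·4^2 = 96 gives A = 6, and h(k) = 6·4^k.

4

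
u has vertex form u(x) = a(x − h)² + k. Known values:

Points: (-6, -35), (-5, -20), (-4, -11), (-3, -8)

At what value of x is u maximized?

First differences 15, 9, 3; second difference -6 = 2a, so a = -3.
Expanding, the x-coefficient is −2ah = 6h; matching it to the data gives h = -3, and then k = -8.
So u(x) = -3(x + 3)² − 8.
Hence h = -3.

-3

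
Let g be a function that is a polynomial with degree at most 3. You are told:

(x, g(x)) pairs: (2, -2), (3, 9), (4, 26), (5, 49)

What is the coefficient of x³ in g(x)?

Write g(x) = ax³ + bx² + cx + d; the 4 given values yield a linear system in the 4 coefficients.
Solving, the leading coefficient vanishes, and g(x) = 3x² - 4x - 6.
The coefficient of x³ is 0.

0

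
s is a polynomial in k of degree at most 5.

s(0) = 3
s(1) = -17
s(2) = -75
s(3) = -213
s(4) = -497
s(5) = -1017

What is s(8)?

Write s(k) = ak^5 + bk^4 + ck³ + dk² + ek + p; the 6 given values yield a linear system in the 6 coefficients.
Solving, the leading coefficient vanishes, and s(k) = -k^4 - k³ - 9k² - 9k + 3.
Then s(8) = -5253.

-5253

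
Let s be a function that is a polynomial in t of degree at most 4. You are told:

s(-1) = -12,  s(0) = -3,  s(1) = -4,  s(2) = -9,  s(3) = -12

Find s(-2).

Write s(t) = at^4 + bt³ + ct² + dt + e; the 5 given values yield a linear system in the 5 coefficients.
Solving, the leading coefficient vanishes, and s(t) = t³ - 5t² + 3t - 3.
Then s(-2) = -37.

-37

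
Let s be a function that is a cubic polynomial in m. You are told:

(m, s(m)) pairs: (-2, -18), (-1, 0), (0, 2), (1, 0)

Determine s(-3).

Write s(m) = am³ + bm² + cm + d; the 4 given values yield a linear system in the 4 coefficients.
Solving, s(m) = 2m³ - 2m² - 2m + 2.
Then s(-3) = -64.

-64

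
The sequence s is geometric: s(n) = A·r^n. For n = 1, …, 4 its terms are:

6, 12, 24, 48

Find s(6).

Consecutive ratio: 12/6 = 2, and 24/12 = 2, so r = 2.
Then A·2^1 = 6 gives A = 3, and s(n) = 3·2^n.
s(6) = 3·2^6 = 192.

192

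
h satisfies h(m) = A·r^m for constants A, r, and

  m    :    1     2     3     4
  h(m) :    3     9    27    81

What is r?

Consecutive ratio: 9/3 = 3, and 27/9 = 3, so r = 3.
Then A·3^1 = 3 gives A = 1, and h(m) = 1·3^m.

3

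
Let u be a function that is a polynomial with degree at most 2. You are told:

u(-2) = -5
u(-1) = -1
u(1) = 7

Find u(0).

3

Write u(m) = am² + bm + c; the 3 given values yield a linear system in the 3 coefficients.
Solving, the leading coefficient vanishes, and u(m) = 4m + 3.
Then u(0) = 3.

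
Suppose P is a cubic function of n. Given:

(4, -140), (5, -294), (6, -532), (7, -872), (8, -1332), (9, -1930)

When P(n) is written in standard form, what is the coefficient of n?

First differences: -154, -238, -340, -460, -598. Second differences: -84, -102, -120, -138. Third differences: -18, -18, -18.
Level-3 differences are constant, so P has degree 3.
Fitting a degree-3 polynomial gives P(n) = -3n³ + 3n² + 2n - 4.
The coefficient of n is 2.

2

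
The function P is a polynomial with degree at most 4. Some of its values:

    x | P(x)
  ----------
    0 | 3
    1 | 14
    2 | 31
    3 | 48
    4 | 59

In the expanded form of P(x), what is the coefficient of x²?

6

First differences: 11, 17, 17, 11. Second differences: 6, 0, -6. Third differences: -6, -6.
Level-3 differences are constant, so P has degree 3.
Fitting a degree-3 polynomial gives P(x) = -x³ + 6x² + 6x + 3.
The coefficient of x² is 6.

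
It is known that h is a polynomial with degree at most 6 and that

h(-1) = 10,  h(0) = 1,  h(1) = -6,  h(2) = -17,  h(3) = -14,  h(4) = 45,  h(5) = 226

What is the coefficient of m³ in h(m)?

-3

First differences: -9, -7, -11, 3, 59, 181. Second differences: 2, -4, 14, 56, 122. Third differences: -6, 18, 42, 66. Fourth differences: 24, 24, 24.
Level-4 differences are constant, so h has degree 4.
Fitting a degree-4 polynomial gives h(m) = m^4 - 3m³ - 5m + 1.
The coefficient of m³ is -3.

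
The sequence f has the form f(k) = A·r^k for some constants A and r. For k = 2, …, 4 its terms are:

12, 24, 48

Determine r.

Consecutive ratio: 24/12 = 2, and 48/24 = 2, so r = 2.
Then A·2^2 = 12 gives A = 3, and f(k) = 3·2^k.

2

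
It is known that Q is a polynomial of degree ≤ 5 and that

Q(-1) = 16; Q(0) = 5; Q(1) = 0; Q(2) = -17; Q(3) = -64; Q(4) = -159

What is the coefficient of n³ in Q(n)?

First differences: -11, -5, -17, -47, -95. Second differences: 6, -12, -30, -48. Third differences: -18, -18, -18.
Level-3 differences are constant, so Q has degree 3.
Fitting a degree-3 polynomial gives Q(n) = -3n³ + 3n² - 5n + 5.
The coefficient of n³ is -3.

-3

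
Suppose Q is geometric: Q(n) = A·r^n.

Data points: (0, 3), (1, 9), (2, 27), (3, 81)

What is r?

3

Consecutive ratio: 9/3 = 3, and 27/9 = 3, so r = 3.
Then A·3^0 = 3 gives A = 3, and Q(n) = 3·3^n.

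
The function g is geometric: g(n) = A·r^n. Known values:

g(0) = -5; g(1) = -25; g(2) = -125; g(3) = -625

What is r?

Consecutive ratio: -25/(-5) = 5, and -125/(-25) = 5, so r = 5.
Then A·5^0 = -5 gives A = -5, and g(n) = -5·5^n.

5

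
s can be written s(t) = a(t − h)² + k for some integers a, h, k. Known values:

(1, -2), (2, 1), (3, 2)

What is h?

First differences 3, 1; second difference -2 = 2a, so a = -1.
Expanding, the t-coefficient is −2ah = 2h; matching it to the data gives h = 3, and then k = 2.
So s(t) = -1(t − 3)² + 2.
Hence h = 3.

3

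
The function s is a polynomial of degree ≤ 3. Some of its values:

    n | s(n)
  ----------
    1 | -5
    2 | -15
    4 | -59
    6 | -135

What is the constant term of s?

-3

Write s(n) = an³ + bn² + cn + d; the 4 given values yield a linear system in the 4 coefficients.
Solving, the leading coefficient vanishes, and s(n) = -4n² + 2n - 3.
The constant term is s(0) = -3.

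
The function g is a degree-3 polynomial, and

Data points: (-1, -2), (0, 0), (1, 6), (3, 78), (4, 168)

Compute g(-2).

-12

Write g(n) = an³ + bn² + cn + d; the 5 given values yield a linear system in the 4 coefficients.
Solving, g(n) = 2n³ + 2n² + 2n.
Then g(-2) = -12.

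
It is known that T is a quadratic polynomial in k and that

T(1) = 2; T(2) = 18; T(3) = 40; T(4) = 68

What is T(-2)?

Write T(k) = ak² + bk + c; the 4 given values yield a linear system in the 3 coefficients.
Solving, T(k) = 3k² + 7k - 8.
Then T(-2) = -10.

-10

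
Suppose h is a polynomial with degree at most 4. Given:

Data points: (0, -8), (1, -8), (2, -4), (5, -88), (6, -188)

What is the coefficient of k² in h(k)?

8

Write h(k) = ak^4 + bk³ + ck² + dk + e; the 5 given values yield a linear system in the 5 coefficients.
Solving, the leading coefficient vanishes, and h(k) = -2k³ + 8k² - 6k - 8.
The coefficient of k² is 8.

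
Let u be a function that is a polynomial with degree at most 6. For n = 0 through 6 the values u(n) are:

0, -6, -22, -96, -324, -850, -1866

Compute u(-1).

Write u(n) = an^6 + bn^5 + cn^4 + dn³ + en² + pn + q; the 7 given values yield a linear system in the 7 coefficients.
Solving, the top 2 coefficients vanish, and u(n) = -2n^4 + 4n³ - 3n² - 5n.
Then u(-1) = -4.

-4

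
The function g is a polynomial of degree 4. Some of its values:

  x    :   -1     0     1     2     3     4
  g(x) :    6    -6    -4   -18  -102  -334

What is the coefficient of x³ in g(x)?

First differences: -12, 2, -14, -84, -232. Second differences: 14, -16, -70, -148. Third differences: -30, -54, -78. Fourth differences: -24, -24.
Level-4 differences are constant, so g has degree 4.
Fitting a degree-4 polynomial gives g(x) = -x^4 - 3x³ + 8x² - 2x - 6.
The coefficient of x³ is -3.

-3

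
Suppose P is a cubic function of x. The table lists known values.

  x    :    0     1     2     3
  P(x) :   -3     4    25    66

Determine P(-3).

0

Write P(x) = ax³ + bx² + cx + d; the 4 given values yield a linear system in the 4 coefficients.
Solving, P(x) = x³ + 4x² + 2x - 3.
Then P(-3) = 0.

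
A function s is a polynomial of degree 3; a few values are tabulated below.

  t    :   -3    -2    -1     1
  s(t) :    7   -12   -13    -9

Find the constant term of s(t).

-8

Write s(t) = at³ + bt² + ct + d; the 4 given values yield a linear system in the 4 coefficients.
Solving, s(t) = -2t³ - 3t² + 4t - 8.
The constant term is s(0) = -8.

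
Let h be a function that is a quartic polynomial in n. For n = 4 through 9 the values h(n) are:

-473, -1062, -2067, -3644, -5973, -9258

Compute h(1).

-2

First differences: -589, -1005, -1577, -2329, -3285. Second differences: -416, -572, -752, -956. Third differences: -156, -180, -204. Fourth differences: -24, -24.
Level-4 differences are constant, so h has degree 4.
Fitting a degree-4 polynomial gives h(n) = -n^4 - 4n³ + 3n² - 3n + 3.
Then h(1) = -2.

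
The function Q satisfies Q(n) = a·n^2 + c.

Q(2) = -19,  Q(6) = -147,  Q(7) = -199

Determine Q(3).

From Q(2) = -19 and Q(6) = -147: 4a + c = -19 and 36a + c = -147.
Subtracting: 32a = -128, so a = -4; then c = -19 − (-4)·4 = -3.
So Q(n) = -4n² − 3, and Q(3) = -39.

-39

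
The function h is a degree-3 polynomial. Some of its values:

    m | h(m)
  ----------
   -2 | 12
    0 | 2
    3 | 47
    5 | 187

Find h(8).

682

Write h(m) = am³ + bm² + cm + d; the 4 given values yield a linear system in the 4 coefficients.
Solving, h(m) = m³ + 3m² - 3m + 2.
Then h(8) = 682.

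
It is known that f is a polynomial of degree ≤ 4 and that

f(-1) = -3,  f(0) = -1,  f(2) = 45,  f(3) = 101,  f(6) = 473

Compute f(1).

13

Write f(x) = ax^4 + bx³ + cx² + dx + e; the 5 given values yield a linear system in the 5 coefficients.
Solving, the leading coefficient vanishes, and f(x) = x³ + 6x² + 7x - 1.
Then f(1) = 13.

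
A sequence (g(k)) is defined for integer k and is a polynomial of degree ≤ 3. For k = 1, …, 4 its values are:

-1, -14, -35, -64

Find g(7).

Write g(k) = ak³ + bk² + ck + d; the 4 given values yield a linear system in the 4 coefficients.
Solving, the leading coefficient vanishes, and g(k) = -4k² - k + 4.
Then g(7) = -199.

-199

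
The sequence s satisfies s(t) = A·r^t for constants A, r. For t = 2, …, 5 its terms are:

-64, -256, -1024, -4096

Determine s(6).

Consecutive ratio: -256/(-64) = 4, and -1024/(-256) = 4, so r = 4.
Then A·4^2 = -64 gives A = -4, and s(t) = -4·4^t.
s(6) = -4·4^6 = -16384.

-16384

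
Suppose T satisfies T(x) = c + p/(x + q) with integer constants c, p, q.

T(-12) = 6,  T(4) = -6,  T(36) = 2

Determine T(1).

(T(x) − c)(x + q) = p for each data point; the three points give a linear system in c and q, then p follows.
Solving: c = 3, q = 0, p = -36, so T(x) = 3 − 36/(x + 0).
Then T(1) = 3 − 36/1 = -33.

-33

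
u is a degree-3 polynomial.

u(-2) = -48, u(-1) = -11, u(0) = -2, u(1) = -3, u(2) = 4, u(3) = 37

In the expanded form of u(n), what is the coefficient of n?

1

First differences: 37, 9, -1, 7, 33. Second differences: -28, -10, 8, 26. Third differences: 18, 18, 18.
Level-3 differences are constant, so u has degree 3.
Fitting a degree-3 polynomial gives u(n) = 3n³ - 5n² + n - 2.
The coefficient of n is 1.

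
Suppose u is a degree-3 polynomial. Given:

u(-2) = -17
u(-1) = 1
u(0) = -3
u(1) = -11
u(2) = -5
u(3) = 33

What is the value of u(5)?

First differences: 18, -4, -8, 6, 38. Second differences: -22, -4, 14, 32. Third differences: 18, 18, 18.
Level-3 differences are constant, so u has degree 3.
Fitting a degree-3 polynomial gives u(t) = 3t³ - 2t² - 9t - 3.
Then u(5) = 277.

277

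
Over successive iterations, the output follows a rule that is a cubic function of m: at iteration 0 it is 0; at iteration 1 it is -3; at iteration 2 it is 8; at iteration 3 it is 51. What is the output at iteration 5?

305

Write the value at m as f(m).
Write f(m) = am³ + bm² + cm + d; the 4 given values yield a linear system in the 4 coefficients.
Solving, f(m) = 3m³ - 2m² - 4m.
Then f(5) = 305.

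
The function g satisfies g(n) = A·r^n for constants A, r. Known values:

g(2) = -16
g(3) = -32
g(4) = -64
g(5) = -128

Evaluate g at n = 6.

Consecutive ratio: -32/(-16) = 2, and -64/(-32) = 2, so r = 2.
Then A·2^2 = -16 gives A = -4, and g(n) = -4·2^n.
g(6) = -4·2^6 = -256.

-256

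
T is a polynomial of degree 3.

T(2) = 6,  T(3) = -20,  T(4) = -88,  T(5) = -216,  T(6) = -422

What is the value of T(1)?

8

First differences: -26, -68, -128, -206. Second differences: -42, -60, -78. Third differences: -18, -18.
Level-3 differences are constant, so T has degree 3.
Fitting a degree-3 polynomial gives T(k) = -3k³ + 6k² + k + 4.
Then T(1) = 8.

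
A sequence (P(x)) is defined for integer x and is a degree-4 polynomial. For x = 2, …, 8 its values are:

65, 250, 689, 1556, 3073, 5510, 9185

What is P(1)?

8

First differences: 185, 439, 867, 1517, 2437, 3675. Second differences: 254, 428, 650, 920, 1238. Third differences: 174, 222, 270, 318. Fourth differences: 48, 48, 48.
Level-4 differences are constant, so P has degree 4.
Fitting a degree-4 polynomial gives P(x) = 2x^4 + x³ + 8x² - 4x + 1.
Then P(1) = 8.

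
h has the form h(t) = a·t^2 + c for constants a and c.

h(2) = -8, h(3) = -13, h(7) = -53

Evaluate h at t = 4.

-20

From h(2) = -8 and h(3) = -13: 4a + c = -8 and 9a + c = -13.
Subtracting: 5a = -5, so a = -1; then c = -8 − (-1)·4 = -4.
So h(t) = -1t² − 4, and h(4) = -20.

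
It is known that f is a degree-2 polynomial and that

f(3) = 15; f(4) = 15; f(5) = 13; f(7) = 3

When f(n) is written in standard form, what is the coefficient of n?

Write f(n) = an² + bn + c; the 4 given values yield a linear system in the 3 coefficients.
Solving, f(n) = -n² + 7n + 3.
The coefficient of n is 7.

7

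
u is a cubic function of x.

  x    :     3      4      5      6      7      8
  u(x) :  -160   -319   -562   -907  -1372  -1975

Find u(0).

Write u(x) = ax³ + bx² + cx + d; the 6 given values yield a linear system in the 4 coefficients.
Solving, u(x) = -3x³ - 6x² - 6x - 7.
Then u(0) = -7.

-7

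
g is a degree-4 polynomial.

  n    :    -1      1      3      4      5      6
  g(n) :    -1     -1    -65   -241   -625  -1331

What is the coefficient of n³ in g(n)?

Write g(n) = an^4 + bn³ + cn² + dn + e; the 6 given values yield a linear system in the 5 coefficients.
Solving, g(n) = -n^4 - n³ + 5n² + n - 5.
The coefficient of n³ is -1.

-1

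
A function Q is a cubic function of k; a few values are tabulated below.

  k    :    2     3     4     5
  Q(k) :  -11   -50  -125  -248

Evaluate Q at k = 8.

-1025

Write Q(k) = ak³ + bk² + ck + d; the 4 given values yield a linear system in the 4 coefficients.
Solving, Q(k) = -2k³ - k + 7.
Then Q(8) = -1025.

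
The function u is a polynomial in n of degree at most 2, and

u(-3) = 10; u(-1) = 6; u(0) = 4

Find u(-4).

12

Write u(n) = an² + bn + c; the 3 given values yield a linear system in the 3 coefficients.
Solving, the leading coefficient vanishes, and u(n) = -2n + 4.
Then u(-4) = 12.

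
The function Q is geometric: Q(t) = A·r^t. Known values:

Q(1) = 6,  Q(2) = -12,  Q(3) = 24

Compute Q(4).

-48

Consecutive ratio: -12/6 = -2, and 24/(-12) = -2, so r = -2.
Then A·(-2)^1 = 6 gives A = -3, and Q(t) = -3·(-2)^t.
Q(4) = -3·(-2)^4 = -48.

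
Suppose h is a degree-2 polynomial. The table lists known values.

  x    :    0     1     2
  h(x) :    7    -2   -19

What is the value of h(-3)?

-14

Write h(x) = ax² + bx + c; the 3 given values yield a linear system in the 3 coefficients.
Solving, h(x) = -4x² - 5x + 7.
Then h(-3) = -14.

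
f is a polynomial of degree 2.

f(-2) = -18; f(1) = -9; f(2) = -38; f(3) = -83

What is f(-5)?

-171

Write f(t) = at² + bt + c; the 4 given values yield a linear system in the 3 coefficients.
Solving, f(t) = -8t² - 5t + 4.
Then f(-5) = -171.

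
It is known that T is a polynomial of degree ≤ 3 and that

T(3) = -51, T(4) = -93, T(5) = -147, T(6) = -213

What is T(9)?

-483

First differences: -42, -54, -66. Second differences: -12, -12.
Level-2 differences are constant, so T has degree 2.
Fitting a degree-2 polynomial gives T(k) = -6k² + 3.
Then T(9) = -483.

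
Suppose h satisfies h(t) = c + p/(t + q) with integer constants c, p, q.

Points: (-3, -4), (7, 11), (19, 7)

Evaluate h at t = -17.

(h(t) − c)(t + q) = p for each data point; the three points give a linear system in c and q, then p follows.
Solving: c = 5, q = -1, p = 36, so h(t) = 5 + 36/(t − 1).
Then h(-17) = 5 + 36/(-18) = 3.

3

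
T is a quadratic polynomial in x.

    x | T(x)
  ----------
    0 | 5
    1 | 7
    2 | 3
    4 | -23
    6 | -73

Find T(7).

Write T(x) = ax² + bx + c; the 5 given values yield a linear system in the 3 coefficients.
Solving, T(x) = -3x² + 5x + 5.
Then T(7) = -107.

-107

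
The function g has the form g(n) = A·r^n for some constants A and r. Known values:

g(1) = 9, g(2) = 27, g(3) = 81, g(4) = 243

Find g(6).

Consecutive ratio: 27/9 = 3, and 81/27 = 3, so r = 3.
Then A·3^1 = 9 gives A = 3, and g(n) = 3·3^n.
g(6) = 3·3^6 = 2187.

2187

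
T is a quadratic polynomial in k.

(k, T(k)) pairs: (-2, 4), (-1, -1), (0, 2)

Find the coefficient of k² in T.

Write T(k) = ak² + bk + c; the 3 given values yield a linear system in the 3 coefficients.
Solving, T(k) = 4k² + 7k + 2.
The coefficient of k² is 4.

4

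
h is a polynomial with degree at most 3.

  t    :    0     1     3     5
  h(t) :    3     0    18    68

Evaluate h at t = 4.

Write h(t) = at³ + bt² + ct + d; the 4 given values yield a linear system in the 4 coefficients.
Solving, the leading coefficient vanishes, and h(t) = 4t² - 7t + 3.
Then h(4) = 39.

39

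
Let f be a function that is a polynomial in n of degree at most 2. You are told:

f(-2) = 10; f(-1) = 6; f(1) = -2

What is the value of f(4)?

Write f(n) = an² + bn + c; the 3 given values yield a linear system in the 3 coefficients.
Solving, the leading coefficient vanishes, and f(n) = -4n + 2.
Then f(4) = -14.

-14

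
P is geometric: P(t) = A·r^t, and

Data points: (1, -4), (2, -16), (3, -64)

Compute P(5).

-1024

Consecutive ratio: -16/(-4) = 4, and -64/(-16) = 4, so r = 4.
Then A·4^1 = -4 gives A = -1, and P(t) = -1·4^t.
P(5) = -1·4^5 = -1024.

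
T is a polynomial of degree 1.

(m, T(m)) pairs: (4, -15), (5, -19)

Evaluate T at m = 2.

Write T(m) = am + b; the 2 given values yield a linear system in the 2 coefficients.
Solving, T(m) = -4m + 1.
Then T(2) = -7.

-7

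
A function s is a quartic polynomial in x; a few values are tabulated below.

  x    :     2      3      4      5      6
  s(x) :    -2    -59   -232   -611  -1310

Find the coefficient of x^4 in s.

-1

Write s(x) = ax^4 + bx³ + cx² + dx + e; the 5 given values yield a linear system in the 5 coefficients.
Solving, s(x) = -x^4 - x³ + 6x² - 3x + 4.
The coefficient of x^4 is -1.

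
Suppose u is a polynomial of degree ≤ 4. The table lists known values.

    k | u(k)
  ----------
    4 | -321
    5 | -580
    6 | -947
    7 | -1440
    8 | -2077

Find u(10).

-3855

Write u(k) = ak^4 + bk³ + ck² + dk + e; the 5 given values yield a linear system in the 5 coefficients.
Solving, the leading coefficient vanishes, and u(k) = -3k³ - 9k² + 5k - 5.
Then u(10) = -3855.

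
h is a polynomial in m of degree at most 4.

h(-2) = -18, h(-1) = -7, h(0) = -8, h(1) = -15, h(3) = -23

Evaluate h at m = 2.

Write h(m) = am^4 + bm³ + cm² + dm + e; the 5 given values yield a linear system in the 5 coefficients.
Solving, the leading coefficient vanishes, and h(m) = m³ - 3m² - 5m - 8.
Then h(2) = -22.

-22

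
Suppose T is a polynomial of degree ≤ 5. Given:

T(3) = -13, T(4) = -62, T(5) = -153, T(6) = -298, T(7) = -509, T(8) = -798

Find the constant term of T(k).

2

First differences: -49, -91, -145, -211, -289. Second differences: -42, -54, -66, -78. Third differences: -12, -12, -12.
Level-3 differences are constant, so T has degree 3.
Fitting a degree-3 polynomial gives T(k) = -2k³ + 3k² + 4k + 2.
The constant term is T(0) = 2.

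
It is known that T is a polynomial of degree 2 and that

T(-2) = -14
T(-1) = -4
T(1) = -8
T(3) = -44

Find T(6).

Write T(n) = an² + bn + c; the 4 given values yield a linear system in the 3 coefficients.
Solving, T(n) = -4n² - 2n - 2.
Then T(6) = -158.

-158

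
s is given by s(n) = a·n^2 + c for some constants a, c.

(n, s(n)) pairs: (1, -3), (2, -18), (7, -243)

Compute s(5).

From s(1) = -3 and s(2) = -18: 1a + c = -3 and 4a + c = -18.
Subtracting: 3a = -15, so a = -5; then c = -3 − (-5)·1 = 2.
So s(n) = -5n² + 2, and s(5) = -123.

-123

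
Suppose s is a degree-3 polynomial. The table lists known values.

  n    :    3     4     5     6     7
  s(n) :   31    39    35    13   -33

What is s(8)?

-109

First differences: 8, -4, -22, -46. Second differences: -12, -18, -24. Third differences: -6, -6.
Level-3 differences are constant, so s has degree 3.
Fitting a degree-3 polynomial gives s(n) = -n³ + 6n² + 3n - 5.
Then s(8) = -109.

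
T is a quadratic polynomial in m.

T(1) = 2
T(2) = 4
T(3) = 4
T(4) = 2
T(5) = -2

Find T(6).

-8

Write T(m) = am² + bm + c; the 5 given values yield a linear system in the 3 coefficients.
Solving, T(m) = -m² + 5m - 2.
Then T(6) = -8.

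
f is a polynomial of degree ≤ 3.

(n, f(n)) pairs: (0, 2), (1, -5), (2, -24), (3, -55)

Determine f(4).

-98

Write f(n) = an³ + bn² + cn + d; the 4 given values yield a linear system in the 4 coefficients.
Solving, the leading coefficient vanishes, and f(n) = -6n² - n + 2.
Then f(4) = -98.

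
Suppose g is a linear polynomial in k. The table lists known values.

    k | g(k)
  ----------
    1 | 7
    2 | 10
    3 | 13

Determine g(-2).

First differences: 3, 3.
Level-1 differences are constant, so g has degree 1.
Fitting a degree-1 polynomial gives g(k) = 3k + 4.
Then g(-2) = -2.

-2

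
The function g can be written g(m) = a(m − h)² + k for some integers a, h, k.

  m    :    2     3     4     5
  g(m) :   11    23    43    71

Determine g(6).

107

First differences 12, 20, 28; second difference 8 = 2a, so a = 4.
Expanding, the m-coefficient is −2ah = -8h; matching it to the data gives h = 1, and then k = 7.
So g(m) = 4(m − 1)² + 7.
g(6) = 4·5² + 7 = 107.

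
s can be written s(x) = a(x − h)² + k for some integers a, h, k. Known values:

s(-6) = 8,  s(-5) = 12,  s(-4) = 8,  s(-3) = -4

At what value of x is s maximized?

First differences 4, -4, -12; second difference -8 = 2a, so a = -4.
Expanding, the x-coefficient is −2ah = 8h; matching it to the data gives h = -5, and then k = 12.
So s(x) = -4(x + 5)² + 12.
Hence h = -5.

-5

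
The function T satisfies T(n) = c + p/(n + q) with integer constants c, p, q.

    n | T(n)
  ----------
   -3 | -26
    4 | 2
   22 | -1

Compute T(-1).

22

(T(n) − c)(n + q) = p for each data point; the three points give a linear system in c and q, then p follows.
Solving: c = -2, q = 2, p = 24, so T(n) = -2 + 24/(n + 2).
Then T(-1) = -2 + 24/1 = 22.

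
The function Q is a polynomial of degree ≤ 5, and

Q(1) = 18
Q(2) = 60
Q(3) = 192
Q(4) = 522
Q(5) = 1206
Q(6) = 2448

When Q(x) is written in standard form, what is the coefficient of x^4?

First differences: 42, 132, 330, 684, 1242. Second differences: 90, 198, 354, 558. Third differences: 108, 156, 204. Fourth differences: 48, 48.
Level-4 differences are constant, so Q has degree 4.
Fitting a degree-4 polynomial gives Q(x) = 2x^4 - 2x³ + 7x² + 5x + 6.
The coefficient of x^4 is 2.

2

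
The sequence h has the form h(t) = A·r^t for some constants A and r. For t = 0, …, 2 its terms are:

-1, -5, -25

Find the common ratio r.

5

Consecutive ratio: -5/(-1) = 5, and -25/(-5) = 5, so r = 5.
Then A·5^0 = -1 gives A = -1, and h(t) = -1·5^t.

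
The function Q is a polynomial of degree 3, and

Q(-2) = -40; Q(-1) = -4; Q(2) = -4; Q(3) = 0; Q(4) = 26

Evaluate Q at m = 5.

86

Write Q(m) = am³ + bm² + cm + d; the 5 given values yield a linear system in the 4 coefficients.
Solving, Q(m) = 2m³ - 7m² + m + 6.
Then Q(5) = 86.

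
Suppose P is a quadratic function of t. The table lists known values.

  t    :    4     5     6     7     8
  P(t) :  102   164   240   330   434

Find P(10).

First differences: 62, 76, 90, 104. Second differences: 14, 14, 14.
Level-2 differences are constant, so P has degree 2.
Fitting a degree-2 polynomial gives P(t) = 7t² - t - 6.
Then P(10) = 684.

684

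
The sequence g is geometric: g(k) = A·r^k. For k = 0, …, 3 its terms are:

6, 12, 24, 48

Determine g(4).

96

Consecutive ratio: 12/6 = 2, and 24/12 = 2, so r = 2.
Then A·2^0 = 6 gives A = 6, and g(k) = 6·2^k.
g(4) = 6·2^4 = 96.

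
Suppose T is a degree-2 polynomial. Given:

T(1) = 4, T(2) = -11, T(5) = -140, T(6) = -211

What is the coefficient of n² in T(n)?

Write T(n) = an² + bn + c; the 4 given values yield a linear system in the 3 coefficients.
Solving, T(n) = -7n² + 6n + 5.
The coefficient of n² is -7.

-7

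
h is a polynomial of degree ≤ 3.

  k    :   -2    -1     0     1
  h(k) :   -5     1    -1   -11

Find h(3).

First differences: 6, -2, -10. Second differences: -8, -8.
Level-2 differences are constant, so h has degree 2.
Fitting a degree-2 polynomial gives h(k) = -4k² - 6k - 1.
Then h(3) = -55.

-55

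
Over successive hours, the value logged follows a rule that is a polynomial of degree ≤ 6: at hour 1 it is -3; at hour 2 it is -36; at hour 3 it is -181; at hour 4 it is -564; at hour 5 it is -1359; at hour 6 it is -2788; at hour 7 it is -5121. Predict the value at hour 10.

Write the value at x as Q(x).
First differences: -33, -145, -383, -795, -1429, -2333. Second differences: -112, -238, -412, -634, -904. Third differences: -126, -174, -222, -270. Fourth differences: -48, -48, -48.
Level-4 differences are constant, so Q has degree 4.
Fitting a degree-4 polynomial gives Q(x) = -2x^4 - x³ + 4x - 4.
Then Q(10) = -20964.

-20964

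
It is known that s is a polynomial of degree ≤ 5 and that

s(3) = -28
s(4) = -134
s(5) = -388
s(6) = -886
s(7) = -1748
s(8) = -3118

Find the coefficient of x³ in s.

First differences: -106, -254, -498, -862, -1370. Second differences: -148, -244, -364, -508. Third differences: -96, -120, -144. Fourth differences: -24, -24.
Level-4 differences are constant, so s has degree 4.
Fitting a degree-4 polynomial gives s(x) = -x^4 + 2x³ - x² + 2x + 2.
The coefficient of x³ is 2.

2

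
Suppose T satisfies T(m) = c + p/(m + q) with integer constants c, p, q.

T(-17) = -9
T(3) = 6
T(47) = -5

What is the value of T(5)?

2

(T(m) − c)(m + q) = p for each data point; the three points give a linear system in c and q, then p follows.
Solving: c = -6, q = 1, p = 48, so T(m) = -6 + 48/(m + 1).
Then T(5) = -6 + 48/6 = 2.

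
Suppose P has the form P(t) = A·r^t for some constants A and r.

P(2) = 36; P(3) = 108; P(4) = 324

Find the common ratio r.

Consecutive ratio: 108/36 = 3, and 324/108 = 3, so r = 3.
Then A·3^2 = 36 gives A = 4, and P(t) = 4·3^t.

3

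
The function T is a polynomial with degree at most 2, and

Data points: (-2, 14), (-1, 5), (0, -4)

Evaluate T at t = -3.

First differences: -9, -9.
Level-1 differences are constant, so T has degree 1.
Fitting a degree-1 polynomial gives T(t) = -9t - 4.
Then T(-3) = 23.

23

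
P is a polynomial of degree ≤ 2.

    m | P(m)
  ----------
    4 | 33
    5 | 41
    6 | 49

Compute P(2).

17

First differences: 8, 8.
Level-1 differences are constant, so P has degree 1.
Fitting a degree-1 polynomial gives P(m) = 8m + 1.
Then P(2) = 17.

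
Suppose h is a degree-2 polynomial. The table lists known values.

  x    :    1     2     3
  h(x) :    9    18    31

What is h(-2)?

6

Write h(x) = ax² + bx + c; the 3 given values yield a linear system in the 3 coefficients.
Solving, h(x) = 2x² + 3x + 4.
Then h(-2) = 6.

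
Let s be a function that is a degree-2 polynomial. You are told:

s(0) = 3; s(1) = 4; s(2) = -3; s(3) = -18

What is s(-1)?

First differences: 1, -7, -15. Second differences: -8, -8.
Level-2 differences are constant, so s has degree 2.
Fitting a degree-2 polynomial gives s(n) = -4n² + 5n + 3.
Then s(-1) = -6.

-6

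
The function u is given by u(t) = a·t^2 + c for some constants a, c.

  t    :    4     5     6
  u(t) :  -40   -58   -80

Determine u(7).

From u(4) = -40 and u(5) = -58: 16a + c = -40 and 25a + c = -58.
Subtracting: 9a = -18, so a = -2; then c = -40 − (-2)·16 = -8.
So u(t) = -2t² − 8, and u(7) = -106.

-106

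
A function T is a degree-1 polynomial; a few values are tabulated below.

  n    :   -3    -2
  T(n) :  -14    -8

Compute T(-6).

Write T(n) = an + b; the 2 given values yield a linear system in the 2 coefficients.
Solving, T(n) = 6n + 4.
Then T(-6) = -32.

-32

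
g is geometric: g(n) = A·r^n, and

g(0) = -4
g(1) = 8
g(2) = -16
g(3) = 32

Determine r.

Consecutive ratio: 8/(-4) = -2, and -16/8 = -2, so r = -2.
Then A·(-2)^0 = -4 gives A = -4, and g(n) = -4·(-2)^n.

-2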